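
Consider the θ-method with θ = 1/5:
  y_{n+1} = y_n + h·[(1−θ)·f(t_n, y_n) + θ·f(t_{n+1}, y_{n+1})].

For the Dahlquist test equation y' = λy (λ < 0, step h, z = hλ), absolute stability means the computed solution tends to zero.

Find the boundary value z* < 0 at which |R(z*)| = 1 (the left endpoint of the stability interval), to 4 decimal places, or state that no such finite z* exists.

left endpoint -3.3333.

With y'=λy (z=hλ):
  y_{n+1} = y_n + z·[4/5·y_n + 1/5·y_{n+1}] ⇒ (1 − 1/5z)y_{n+1} = (1 + 4/5z)y_n
  so R(z) = (1 + 4/5z)/(1 − 1/5z).

Need |R(x)|<1, x<0.
x=-0.95: |R|=0.2017
R=−1: 1+4/5x = −1+1/5x ⇒ -3/5x=2 ⇒ x=2/(-3/5)=-3.3333
Confirm numerically:
  x=-2.998: |R|=0.87422 <1
  x=-2.147: |R|=0.50203 <1
  x=-1.526: |R|=0.16917 <1
  x=-1.359: |R|=0.06856 <1
  x=-3.525: |R|=1.06745 >1
  x=-3.494: |R|=1.05675 >1
Interval (-3.3333, 0).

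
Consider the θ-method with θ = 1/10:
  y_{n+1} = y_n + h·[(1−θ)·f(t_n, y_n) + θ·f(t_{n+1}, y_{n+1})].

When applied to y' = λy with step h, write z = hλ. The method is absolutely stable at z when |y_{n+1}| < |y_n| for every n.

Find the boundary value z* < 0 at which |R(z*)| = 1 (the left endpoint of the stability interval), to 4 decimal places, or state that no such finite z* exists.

left endpoint -2.5000.

Test eqn y'=λy, z=hλ:
  y_{n+1} = y_n + z·[9/10·y_n + 1/10·y_{n+1}] ⇒ (1 − 1/10z)y_{n+1} = (1 + 9/10z)y_n
  R(z) = (1 + 9/10z)/(1 − 1/10z).

Find x<0 with |R(x)|<1.
x=-0.36: |R|=0.6525
R=−1: 1+9/10x = −1+1/10x ⇒ -4/5x=2 ⇒ x=2/(-4/5)=-2.5000
Confirm numerically:
  x=-2.399: |R|=0.93483 <1
  x=-2.121: |R|=0.74986 <1
  x=-1.390: |R|=0.22037 <1
  x=-1.364: |R|=0.20028 <1
  x=-2.958: |R|=1.28276 >1
  x=-2.707: |R|=1.13032 >1
Stable set (-2.5000, 0).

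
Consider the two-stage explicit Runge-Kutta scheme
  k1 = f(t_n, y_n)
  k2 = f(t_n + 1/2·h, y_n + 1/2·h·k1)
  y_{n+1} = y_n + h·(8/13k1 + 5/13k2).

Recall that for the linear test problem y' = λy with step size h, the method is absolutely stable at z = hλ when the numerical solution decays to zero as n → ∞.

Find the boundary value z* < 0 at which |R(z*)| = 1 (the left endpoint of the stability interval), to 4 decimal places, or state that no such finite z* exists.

Test eqn y'=λy, z=hλ:
  k1=λy_n ⇒ h·k1=z·y_n;  k2=λ(1+1/2z)y_n ⇒ h·k2=z(1+1/2z)y_n
  y_{n+1}/y_n = 1 + 8/13z + 5/13z(1+1/2z) = 1 + z + 5/26z²
  R(z) = 1 + z + 5/26z².

Need |R(x)|<1, x<0.
x=-1.39: |R|=0.0184
R=1: x+5/26x²=0 ⇒ x=−26/5=-5.2000; min R=1−1/(4·5/26)=-0.3000>−1
Confirm numerically:
  x=-4.761: |R|=0.59806 <1
  x=-2.745: |R|=0.29596 <1
  x=-2.283: |R|=0.28068 <1
  x=-2.157: |R|=0.26226 <1
  x=-5.647: |R|=1.48542 >1
  x=-5.495: |R|=1.31174 >1
  x=-5.285: |R|=1.08639 >1
Interval (-5.2000, 0).

z* = -5.2000.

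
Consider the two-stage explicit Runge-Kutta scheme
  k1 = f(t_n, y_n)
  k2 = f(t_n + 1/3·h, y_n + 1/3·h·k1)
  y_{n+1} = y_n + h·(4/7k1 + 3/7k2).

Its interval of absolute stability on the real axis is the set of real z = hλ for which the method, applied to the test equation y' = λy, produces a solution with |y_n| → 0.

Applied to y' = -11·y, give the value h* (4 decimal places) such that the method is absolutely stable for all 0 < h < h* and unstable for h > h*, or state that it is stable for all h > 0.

On y'=λy, z=hλ:
  k1=λy_n ⇒ h·k1=z·y_n;  k2=λ(1+1/3z)y_n ⇒ h·k2=z(1+1/3z)y_n
  y_{n+1}/y_n = 1 + 4/7z + 3/7z(1+1/3z) = 1 + z + 1/7z²
  so R(z) = 1 + z + 1/7z².

Boundary: |R(x)|=1, x<0.
x=-0.94: |R|=0.1862
R=1: x+1/7x²=0 ⇒ x=−7=-7.0000; min R=1−1/(4·1/7)=-0.7500>−1
Confirm numerically:
  x=-6.900: |R|=0.90143 <1
  x=-5.990: |R|=0.13573 <1
  x=-3.424: |R|=0.74917 <1
  x=-3.175: |R|=0.73491 <1
  x=-7.467: |R|=1.49816 >1
  x=-7.125: |R|=1.12723 >1
  x=-7.076: |R|=1.07683 >1
Interval (-7.0000, 0).

(-7.0000,0); λ=-11 ⇒ h* = (7)/11 = 0.6364.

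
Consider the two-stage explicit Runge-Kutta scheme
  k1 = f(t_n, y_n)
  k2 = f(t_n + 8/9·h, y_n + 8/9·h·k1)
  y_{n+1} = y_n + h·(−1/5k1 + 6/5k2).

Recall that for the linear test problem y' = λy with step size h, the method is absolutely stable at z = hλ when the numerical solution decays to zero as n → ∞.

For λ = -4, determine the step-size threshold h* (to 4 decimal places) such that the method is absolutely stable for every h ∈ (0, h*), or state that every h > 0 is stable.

(-0.9375,0); λ=-4 ⇒ h* = (15/16)/4 = 0.2344.

Set f=λy, z=hλ:
  k1=λy_n ⇒ h·k1=z·y_n;  k2=λ(1+8/9z)y_n ⇒ h·k2=z(1+8/9z)y_n
  y_{n+1}/y_n = 1 − 1/5z + 6/5z(1+8/9z) = 1 + z + 16/15z²
  ⇒ R(z) = 1 + z + 16/15z².

Boundary: |R(x)|=1, x<0.
x=-0.84: |R|=0.9126
R=1: x+16/15x²=0 ⇒ x=−15/16=-0.9375; min R=1−1/(4·16/15)=0.7656>−1
Confirm numerically:
  x=-0.785: |R|=0.87231 <1
  x=-0.613: |R|=0.78782 <1
  x=-0.609: |R|=0.78661 <1
  x=-0.443: |R|=0.76633 <1
  x=-1.432: |R|=1.75533 >1
  x=-1.309: |R|=1.51871 >1
Stable set (-0.9375, 0).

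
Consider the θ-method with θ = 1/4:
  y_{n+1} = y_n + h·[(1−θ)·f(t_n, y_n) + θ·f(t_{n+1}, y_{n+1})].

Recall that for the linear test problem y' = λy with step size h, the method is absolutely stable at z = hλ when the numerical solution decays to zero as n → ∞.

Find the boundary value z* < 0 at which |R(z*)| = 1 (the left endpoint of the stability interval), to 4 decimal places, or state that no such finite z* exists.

Set f=λy, z=hλ:
  y_{n+1} = y_n + z·[3/4·y_n + 1/4·y_{n+1}] ⇒ (1 − 1/4z)y_{n+1} = (1 + 3/4z)y_n
  Hence R(z) = (1 + 3/4z)/(1 − 1/4z).

Need |R(x)|<1, x<0.
x=-0.88: |R|=0.2787
R=−1: 1+3/4x = −1+1/4x ⇒ -1/2x=2 ⇒ x=2/(-1/2)=-4.0000
Confirm numerically:
  x=-3.804: |R|=0.94977 <1
  x=-3.049: |R|=0.73017 <1
  x=-1.601: |R|=0.14337 <1
  x=-4.457: |R|=1.10808 >1
  x=-4.357: |R|=1.08544 >1
Interval (-4.0000, 0).

z* = -4.0000.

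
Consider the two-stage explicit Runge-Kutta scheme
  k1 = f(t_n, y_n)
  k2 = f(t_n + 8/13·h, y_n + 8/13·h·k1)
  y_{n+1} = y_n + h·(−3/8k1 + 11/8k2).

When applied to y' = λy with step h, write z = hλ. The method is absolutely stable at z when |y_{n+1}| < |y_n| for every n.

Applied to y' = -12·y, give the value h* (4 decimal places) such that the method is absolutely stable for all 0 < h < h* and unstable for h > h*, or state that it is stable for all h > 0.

Test eqn y'=λy, z=hλ:
  k1=λy_n ⇒ h·k1=z·y_n;  k2=λ(1+8/13z)y_n ⇒ h·k2=z(1+8/13z)y_n
  y_{n+1}/y_n = 1 − 3/8z + 11/8z(1+8/13z) = 1 + z + 11/13z²
  Hence R(z) = 1 + z + 11/13z².

Find x<0 with |R(x)|<1.
x=-0.34: |R|=0.7578
R=1: x+11/13x²=0 ⇒ x=−13/11=-1.1818; min R=1−1/(4·11/13)=0.7045>−1
Confirm numerically:
  x=-1.095: |R|=0.91956 <1
  x=-0.977: |R|=0.83068 <1
  x=-0.678: |R|=0.71096 <1
  x=-1.649: |R|=1.65186 >1
  x=-1.231: |R|=1.05123 >1
So |R|<1 on (-1.1818, 0).

(-1.1818,0); λ=-12 ⇒ h* = (13/11)/12 = 0.0985.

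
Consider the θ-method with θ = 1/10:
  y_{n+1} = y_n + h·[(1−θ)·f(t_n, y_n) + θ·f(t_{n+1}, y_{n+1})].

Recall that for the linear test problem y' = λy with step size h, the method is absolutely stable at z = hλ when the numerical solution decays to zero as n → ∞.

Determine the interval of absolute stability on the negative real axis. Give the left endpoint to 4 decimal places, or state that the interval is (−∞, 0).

(-2.5000, 0).

On y'=λy, z=hλ:
  y_{n+1} = y_n + z·[9/10·y_n + 1/10·y_{n+1}] ⇒ (1 − 1/10z)y_{n+1} = (1 + 9/10z)y_n
  R(z) = (1 + 9/10z)/(1 − 1/10z).

Need |R(x)|<1, x<0.
x=-0.6: |R|=0.4340
R=−1: 1+9/10x = −1+1/10x ⇒ -4/5x=2 ⇒ x=2/(-4/5)=-2.5000
Confirm numerically:
  x=-2.389: |R|=0.92832 <1
  x=-2.190: |R|=0.79655 <1
  x=-1.462: |R|=0.27552 <1
  x=-1.298: |R|=0.14888 <1
  x=-3.096: |R|=1.36408 >1
  x=-3.062: |R|=1.34420 >1
Interval (-2.5000, 0).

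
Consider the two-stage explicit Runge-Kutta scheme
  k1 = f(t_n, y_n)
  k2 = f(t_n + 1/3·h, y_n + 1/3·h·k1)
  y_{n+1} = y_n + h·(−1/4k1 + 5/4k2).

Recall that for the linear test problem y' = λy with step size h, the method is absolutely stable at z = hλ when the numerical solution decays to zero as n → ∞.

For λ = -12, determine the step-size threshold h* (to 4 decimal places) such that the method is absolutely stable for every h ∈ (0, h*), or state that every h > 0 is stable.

(-2.4000,0); λ=-12 ⇒ h* = (12/5)/12 = 0.2000.

On y'=λy, z=hλ:
  k1=λy_n ⇒ h·k1=z·y_n;  k2=λ(1+1/3z)y_n ⇒ h·k2=z(1+1/3z)y_n
  y_{n+1}/y_n = 1 − 1/4z + 5/4z(1+1/3z) = 1 + z + 5/12z²
  ⇒ R(z) = 1 + z + 5/12z².

Boundary: |R(x)|=1, x<0.
x=-0.93: |R|=0.4304
R=1: x+5/12x²=0 ⇒ x=−12/5=-2.4000; min R=1−1/(4·5/12)=0.4000>−1
Confirm numerically:
  x=-2.231: |R|=0.84290 <1
  x=-1.891: |R|=0.59895 <1
  x=-1.260: |R|=0.40150 <1
  x=-1.136: |R|=0.40171 <1
  x=-2.866: |R|=1.55648 >1
  x=-2.710: |R|=1.35004 >1
  x=-2.528: |R|=1.13483 >1
Interval (-2.4000, 0).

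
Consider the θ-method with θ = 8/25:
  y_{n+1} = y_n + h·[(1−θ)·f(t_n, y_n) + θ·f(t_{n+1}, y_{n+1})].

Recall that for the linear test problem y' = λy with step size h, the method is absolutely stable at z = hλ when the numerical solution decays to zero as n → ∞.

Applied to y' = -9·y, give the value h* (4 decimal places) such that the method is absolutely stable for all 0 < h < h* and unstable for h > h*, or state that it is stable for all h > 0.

(-5.5556,0); λ=-9 ⇒ h* = (50/9)/9 = 0.6173.

On y'=λy, z=hλ:
  y_{n+1} = y_n + z·[17/25·y_n + 8/25·y_{n+1}] ⇒ (1 − 8/25z)y_{n+1} = (1 + 17/25z)y_n
  ⇒ R(z) = (1 + 17/25z)/(1 − 8/25z).

Boundary: |R(x)|=1, x<0.
x=-1.66: |R|=0.0841
R=−1: 1+17/25x = −1+8/25x ⇒ -9/25x=2 ⇒ x=2/(-9/25)=-5.5556
Confirm numerically:
  x=-4.580: |R|=0.85756 <1
  x=-4.211: |R|=0.79381 <1
  x=-2.885: |R|=0.50010 <1
  x=-2.265: |R|=0.31320 <1
  x=-6.004: |R|=1.05526 >1
  x=-5.881: |R|=1.04065 >1
  x=-5.655: |R|=1.01274 >1
So |R|<1 on (-5.5556, 0).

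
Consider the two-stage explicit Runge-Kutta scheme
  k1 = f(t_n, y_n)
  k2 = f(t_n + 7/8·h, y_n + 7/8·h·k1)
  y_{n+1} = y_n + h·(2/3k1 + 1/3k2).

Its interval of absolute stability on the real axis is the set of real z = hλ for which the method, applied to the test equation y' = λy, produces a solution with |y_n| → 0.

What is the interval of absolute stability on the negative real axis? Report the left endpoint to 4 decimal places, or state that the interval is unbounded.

On y'=λy, z=hλ:
  k1=λy_n ⇒ h·k1=z·y_n;  k2=λ(1+7/8z)y_n ⇒ h·k2=z(1+7/8z)y_n
  y_{n+1}/y_n = 1 + 2/3z + 1/3z(1+7/8z) = 1 + z + 7/24z²
  R(z) = 1 + z + 7/24z².

Find x<0 with |R(x)|<1.
x=-0.48: |R|=0.5872
R=1: x+7/24x²=0 ⇒ x=−24/7=-3.4286; min R=1−1/(4·7/24)=0.1429>−1
Confirm numerically:
  x=-2.982: |R|=0.61159 <1
  x=-2.388: |R|=0.27524 <1
  x=-2.014: |R|=0.16906 <1
  x=-3.620: |R|=1.20212 >1
  x=-3.475: |R|=1.04706 >1
Interval (-3.4286, 0).

(-3.4286, 0).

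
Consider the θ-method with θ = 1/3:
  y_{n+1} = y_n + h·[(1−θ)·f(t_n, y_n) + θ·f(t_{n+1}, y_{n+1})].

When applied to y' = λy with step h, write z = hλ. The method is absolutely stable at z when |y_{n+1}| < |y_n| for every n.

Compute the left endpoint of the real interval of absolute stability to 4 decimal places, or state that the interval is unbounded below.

z* = -6.0000.

Test eqn y'=λy, z=hλ:
  y_{n+1} = y_n + z·[2/3·y_n + 1/3·y_{n+1}] ⇒ (1 − 1/3z)y_{n+1} = (1 + 2/3z)y_n
  so R(z) = (1 + 2/3z)/(1 − 1/3z).

Need |R(x)|<1, x<0.
x=-1.42: |R|=0.0362
R=−1: 1+2/3x = −1+1/3x ⇒ -1/3x=2 ⇒ x=2/(-1/3)=-6.0000
Confirm numerically:
  x=-3.893: |R|=0.69433 <1
  x=-3.503: |R|=0.61602 <1
  x=-2.801: |R|=0.44854 <1
  x=-6.579: |R|=1.06044 >1
  x=-6.492: |R|=1.05183 >1
  x=-6.155: |R|=1.01693 >1
So |R|<1 on (-6.0000, 0).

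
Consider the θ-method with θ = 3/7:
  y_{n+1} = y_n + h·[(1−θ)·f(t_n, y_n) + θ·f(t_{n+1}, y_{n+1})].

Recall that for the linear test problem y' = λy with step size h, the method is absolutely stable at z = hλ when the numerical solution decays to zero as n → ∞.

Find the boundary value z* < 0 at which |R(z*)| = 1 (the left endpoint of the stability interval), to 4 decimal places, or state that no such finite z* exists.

With y'=λy (z=hλ):
  y_{n+1} = y_n + z·[4/7·y_n + 3/7·y_{n+1}] ⇒ (1 − 3/7z)y_{n+1} = (1 + 4/7z)y_n
  Hence R(z) = (1 + 4/7z)/(1 − 3/7z).

Need |R(x)|<1, x<0.
x=-1: |R|=0.3000
R=−1: 1+4/7x = −1+3/7x ⇒ -1/7x=2 ⇒ x=2/(-1/7)=-14.0000
Confirm numerically:
  x=-9.027: |R|=0.85408 <1
  x=-6.695: |R|=0.73029 <1
  x=-6.397: |R|=0.70971 <1
  x=-14.482: |R|=1.00955 >1
  x=-14.074: |R|=1.00150 >1
  x=-14.059: |R|=1.00120 >1
Stable set (-14.0000, 0).

left endpoint -14.0000.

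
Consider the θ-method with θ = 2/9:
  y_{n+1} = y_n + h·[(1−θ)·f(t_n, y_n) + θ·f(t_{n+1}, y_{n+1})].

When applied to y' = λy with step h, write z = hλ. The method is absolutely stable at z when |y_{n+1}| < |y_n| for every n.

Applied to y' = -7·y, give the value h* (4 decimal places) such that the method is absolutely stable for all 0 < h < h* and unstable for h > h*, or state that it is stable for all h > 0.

(-3.6000,0); λ=-7 ⇒ h* = (18/5)/7 = 0.5143.

On y'=λy, z=hλ:
  y_{n+1} = y_n + z·[7/9·y_n + 2/9·y_{n+1}] ⇒ (1 − 2/9z)y_{n+1} = (1 + 7/9z)y_n
  Hence R(z) = (1 + 7/9z)/(1 − 2/9z).

Need |R(x)|<1, x<0.
x=-1.63: |R|=0.1966
R=−1: 1+7/9x = −1+2/9x ⇒ -5/9x=2 ⇒ x=2/(-5/9)=-3.6000
Confirm numerically:
  x=-2.916: |R|=0.76942 <1
  x=-2.533: |R|=0.62072 <1
  x=-1.860: |R|=0.31604 <1
  x=-4.151: |R|=1.15923 >1
  x=-3.932: |R|=1.09843 >1
Stable set (-3.6000, 0).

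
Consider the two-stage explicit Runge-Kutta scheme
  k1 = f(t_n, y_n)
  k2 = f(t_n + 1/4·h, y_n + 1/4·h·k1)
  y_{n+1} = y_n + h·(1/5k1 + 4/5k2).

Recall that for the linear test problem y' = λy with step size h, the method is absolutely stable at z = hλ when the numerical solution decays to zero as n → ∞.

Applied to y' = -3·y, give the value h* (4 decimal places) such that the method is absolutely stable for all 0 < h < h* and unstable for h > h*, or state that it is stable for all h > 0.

Set f=λy, z=hλ:
  k1=λy_n ⇒ h·k1=z·y_n;  k2=λ(1+1/4z)y_n ⇒ h·k2=z(1+1/4z)y_n
  y_{n+1}/y_n = 1 + 1/5z + 4/5z(1+1/4z) = 1 + z + 1/5z²
  R(z) = 1 + z + 1/5z².

Boundary: |R(x)|=1, x<0.
x=-1.02: |R|=0.1881
R=1: x+1/5x²=0 ⇒ x=−5=-5.0000; min R=1−1/(4·1/5)=-0.2500>−1
Confirm numerically:
  x=-4.805: |R|=0.81260 <1
  x=-4.274: |R|=0.37942 <1
  x=-3.587: |R|=0.01369 <1
  x=-2.120: |R|=0.22112 <1
  x=-5.484: |R|=1.53085 >1
  x=-5.435: |R|=1.47284 >1
So |R|<1 on (-5.0000, 0).

(-5.0000,0); λ=-3 ⇒ h* = (5)/3 = 1.6667.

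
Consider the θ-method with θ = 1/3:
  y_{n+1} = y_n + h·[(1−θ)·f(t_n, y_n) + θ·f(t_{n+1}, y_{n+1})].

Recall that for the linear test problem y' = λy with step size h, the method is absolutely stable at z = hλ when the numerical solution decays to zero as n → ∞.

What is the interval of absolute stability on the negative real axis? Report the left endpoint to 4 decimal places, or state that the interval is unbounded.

On y'=λy, z=hλ:
  y_{n+1} = y_n + z·[2/3·y_n + 1/3·y_{n+1}] ⇒ (1 − 1/3z)y_{n+1} = (1 + 2/3z)y_n
  so R(z) = (1 + 2/3z)/(1 − 1/3z).

Boundary: |R(x)|=1, x<0.
x=-0.88: |R|=0.3196
R=−1: 1+2/3x = −1+1/3x ⇒ -1/3x=2 ⇒ x=2/(-1/3)=-6.0000
Confirm numerically:
  x=-5.803: |R|=0.97762 <1
  x=-4.705: |R|=0.83193 <1
  x=-4.670: |R|=0.82660 <1
  x=-3.926: |R|=0.70055 <1
  x=-6.593: |R|=1.06182 >1
  x=-6.589: |R|=1.06142 >1
  x=-6.124: |R|=1.01359 >1
Interval (-6.0000, 0).

(-6.0000, 0).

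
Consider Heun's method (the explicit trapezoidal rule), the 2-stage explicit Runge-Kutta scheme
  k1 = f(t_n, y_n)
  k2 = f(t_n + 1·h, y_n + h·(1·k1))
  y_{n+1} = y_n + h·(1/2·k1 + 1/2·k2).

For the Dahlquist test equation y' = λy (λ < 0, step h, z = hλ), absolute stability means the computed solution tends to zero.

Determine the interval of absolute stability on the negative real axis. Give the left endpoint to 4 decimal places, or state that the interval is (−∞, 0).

(-2.0000, 0).

On y'=λy, z=hλ:
  order 2, 2-stage ⇒ R(z)=1+z+z^2/2
  (e.g. R(-0.97)=0.50045, |R|=0.50045)

Need |R(x)|<1, x<0.
x=-0.97: |R|=0.5005
|R(-2.37)|=1.4385 |R(-1.64)|=0.7048 |R(-1.44)|=0.5968
Bisect:
  x_lo=-2.5290 |R|=1.6689  x_hi=-0.1606 |R|=0.8523
  mid=-1.34481 |R|=0.55945 →hi
  mid=-1.93690 |R|=0.93889 →hi
  mid=-2.23295 |R|=1.26008 →lo
  mid=-2.08493 |R|=1.08853 →lo
  mid=-2.01092 |R|=1.01098 →lo
  mid=-1.97391 |R|=0.97425 →hi
  mid=-1.99241 |R|=0.99244 →hi
  ...
  [-2.00007,-1.99993] ⇒ x*=-2.0000
So |R|<1 on (-2.0000, 0).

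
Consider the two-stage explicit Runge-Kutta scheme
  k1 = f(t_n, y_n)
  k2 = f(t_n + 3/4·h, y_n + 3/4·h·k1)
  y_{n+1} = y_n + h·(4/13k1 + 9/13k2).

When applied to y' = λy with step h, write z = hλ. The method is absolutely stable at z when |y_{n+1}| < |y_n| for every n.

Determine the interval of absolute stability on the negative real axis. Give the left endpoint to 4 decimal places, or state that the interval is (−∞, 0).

Test eqn y'=λy, z=hλ:
  k1=λy_n ⇒ h·k1=z·y_n;  k2=λ(1+3/4z)y_n ⇒ h·k2=z(1+3/4z)y_n
  y_{n+1}/y_n = 1 + 4/13z + 9/13z(1+3/4z) = 1 + z + 27/52z²
  R(z) = 1 + z + 27/52z².

Find x<0 with |R(x)|<1.
x=-1.3: |R|=0.5775
R=1: x+27/52x²=0 ⇒ x=−52/27=-1.9259; min R=1−1/(4·27/52)=0.5185>−1
Confirm numerically:
  x=-1.779: |R|=0.86428 <1
  x=-1.528: |R|=0.68429 <1
  x=-1.441: |R|=0.63717 <1
  x=-0.801: |R|=0.53214 <1
  x=-2.473: |R|=1.70247 >1
  x=-2.413: |R|=1.61026 >1
  x=-2.128: |R|=1.22328 >1
So |R|<1 on (-1.9259, 0).

(-1.9259, 0).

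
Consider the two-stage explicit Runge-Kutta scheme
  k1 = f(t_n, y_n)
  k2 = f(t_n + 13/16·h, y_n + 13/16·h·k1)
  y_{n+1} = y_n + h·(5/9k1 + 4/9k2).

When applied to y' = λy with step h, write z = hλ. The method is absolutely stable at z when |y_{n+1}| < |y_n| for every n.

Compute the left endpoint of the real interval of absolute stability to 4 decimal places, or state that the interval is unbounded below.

z* = -2.7692.

Test eqn y'=λy, z=hλ:
  k1=λy_n ⇒ h·k1=z·y_n;  k2=λ(1+13/16z)y_n ⇒ h·k2=z(1+13/16z)y_n
  y_{n+1}/y_n = 1 + 5/9z + 4/9z(1+13/16z) = 1 + z + 13/36z²
  ⇒ R(z) = 1 + z + 13/36z².

Boundary: |R(x)|=1, x<0.
x=-1.69: |R|=0.3414
R=1: x+13/36x²=0 ⇒ x=−36/13=-2.7692; min R=1−1/(4·13/36)=0.3077>−1
Confirm numerically:
  x=-2.149: |R|=0.51868 <1
  x=-2.118: |R|=0.50192 <1
  x=-1.959: |R|=0.42683 <1
  x=-1.484: |R|=0.31126 <1
  x=-3.269: |R|=1.58996 >1
  x=-3.087: |R|=1.35423 >1
So |R|<1 on (-2.7692, 0).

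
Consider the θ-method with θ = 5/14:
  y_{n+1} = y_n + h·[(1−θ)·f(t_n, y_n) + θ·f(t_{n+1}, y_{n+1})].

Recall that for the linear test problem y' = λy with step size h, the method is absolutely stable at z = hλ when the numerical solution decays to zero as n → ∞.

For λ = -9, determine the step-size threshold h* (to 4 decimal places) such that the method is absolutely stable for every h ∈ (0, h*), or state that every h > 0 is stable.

(-7.0000,0); λ=-9 ⇒ h* = (7)/9 = 0.7778.

On y'=λy, z=hλ:
  y_{n+1} = y_n + z·[9/14·y_n + 5/14·y_{n+1}] ⇒ (1 − 5/14z)y_{n+1} = (1 + 9/14z)y_n
  ⇒ R(z) = (1 + 9/14z)/(1 − 5/14z).

Solve |R(x)|<1 on ℝ⁻.
x=-1.42: |R|=0.0578
R=−1: 1+9/14x = −1+5/14x ⇒ -2/7x=2 ⇒ x=2/(-2/7)=-7.0000
Confirm numerically:
  x=-5.461: |R|=0.85096 <1
  x=-5.356: |R|=0.83874 <1
  x=-4.771: |R|=0.76447 <1
  x=-3.230: |R|=0.49983 <1
  x=-7.428: |R|=1.03348 >1
  x=-7.295: |R|=1.02338 >1
Interval (-7.0000, 0).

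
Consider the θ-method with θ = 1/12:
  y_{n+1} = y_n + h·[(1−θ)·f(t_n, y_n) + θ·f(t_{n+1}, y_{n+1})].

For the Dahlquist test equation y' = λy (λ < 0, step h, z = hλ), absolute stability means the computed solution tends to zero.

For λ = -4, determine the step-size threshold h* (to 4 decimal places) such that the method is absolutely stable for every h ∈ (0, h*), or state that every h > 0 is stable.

On y'=λy, z=hλ:
  y_{n+1} = y_n + z·[11/12·y_n + 1/12·y_{n+1}] ⇒ (1 − 1/12z)y_{n+1} = (1 + 11/12z)y_n
  Hence R(z) = (1 + 11/12z)/(1 − 1/12z).

Boundary: |R(x)|=1, x<0.
x=-0.81: |R|=0.2412
R=−1: 1+11/12x = −1+1/12x ⇒ -5/6x=2 ⇒ x=2/(-5/6)=-2.4000
Confirm numerically:
  x=-2.026: |R|=0.73335 <1
  x=-1.062: |R|=0.02435 <1
  x=-1.051: |R|=0.03364 <1
  x=-2.933: |R|=1.35693 >1
  x=-2.927: |R|=1.35305 >1
  x=-2.793: |R|=1.26567 >1
Interval (-2.4000, 0).

(-2.4000,0); λ=-4 ⇒ h* = (12/5)/4 = 0.6000.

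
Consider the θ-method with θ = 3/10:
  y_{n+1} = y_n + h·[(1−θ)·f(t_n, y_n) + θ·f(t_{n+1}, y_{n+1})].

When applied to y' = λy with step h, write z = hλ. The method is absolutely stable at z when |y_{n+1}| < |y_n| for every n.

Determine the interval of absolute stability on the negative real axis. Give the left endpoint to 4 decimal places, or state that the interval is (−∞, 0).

Set f=λy, z=hλ:
  y_{n+1} = y_n + z·[7/10·y_n + 3/10·y_{n+1}] ⇒ (1 − 3/10z)y_{n+1} = (1 + 7/10z)y_n
  ⇒ R(z) = (1 + 7/10z)/(1 − 3/10z).

Find x<0 with |R(x)|<1.
x=-1.34: |R|=0.0442
R=−1: 1+7/10x = −1+3/10x ⇒ -2/5x=2 ⇒ x=2/(-2/5)=-5.0000
Confirm numerically:
  x=-4.099: |R|=0.83836 <1
  x=-3.912: |R|=0.79978 <1
  x=-3.126: |R|=0.61317 <1
  x=-2.332: |R|=0.37209 <1
  x=-5.322: |R|=1.04960 >1
  x=-5.266: |R|=1.04124 >1
  x=-5.156: |R|=1.02450 >1
So |R|<1 on (-5.0000, 0).

z∈(-5.0000,0).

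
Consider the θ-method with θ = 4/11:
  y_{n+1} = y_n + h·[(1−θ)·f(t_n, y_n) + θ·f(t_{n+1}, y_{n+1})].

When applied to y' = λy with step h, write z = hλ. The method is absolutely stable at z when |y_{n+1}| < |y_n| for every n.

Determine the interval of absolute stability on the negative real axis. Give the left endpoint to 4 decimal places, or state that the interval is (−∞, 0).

Set f=λy, z=hλ:
  y_{n+1} = y_n + z·[7/11·y_n + 4/11·y_{n+1}] ⇒ (1 − 4/11z)y_{n+1} = (1 + 7/11z)y_n
  Hence R(z) = (1 + 7/11z)/(1 − 4/11z).

Need |R(x)|<1, x<0.
x=-1.55: |R|=0.0087
R=−1: 1+7/11x = −1+4/11x ⇒ -3/11x=2 ⇒ x=2/(-3/11)=-7.3333
Confirm numerically:
  x=-6.750: |R|=0.95395 <1
  x=-4.145: |R|=0.65319 <1
  x=-3.677: |R|=0.57332 <1
  x=-3.607: |R|=0.56037 <1
  x=-7.711: |R|=1.02708 >1
  x=-7.705: |R|=1.02666 >1
So |R|<1 on (-7.3333, 0).

(-7.3333, 0).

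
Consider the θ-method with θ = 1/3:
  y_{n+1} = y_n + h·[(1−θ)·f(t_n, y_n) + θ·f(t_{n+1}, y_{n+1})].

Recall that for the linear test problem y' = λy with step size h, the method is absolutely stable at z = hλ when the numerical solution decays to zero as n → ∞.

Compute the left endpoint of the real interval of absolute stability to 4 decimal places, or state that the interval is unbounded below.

With y'=λy (z=hλ):
  y_{n+1} = y_n + z·[2/3·y_n + 1/3·y_{n+1}] ⇒ (1 − 1/3z)y_{n+1} = (1 + 2/3z)y_n
  ⇒ R(z) = (1 + 2/3z)/(1 − 1/3z).

Solve |R(x)|<1 on ℝ⁻.
x=-0.34: |R|=0.6946
R=−1: 1+2/3x = −1+1/3x ⇒ -1/3x=2 ⇒ x=2/(-1/3)=-6.0000
Confirm numerically:
  x=-4.843: |R|=0.85248 <1
  x=-4.491: |R|=0.79856 <1
  x=-2.533: |R|=0.37340 <1
  x=-6.459: |R|=1.04853 >1
  x=-6.409: |R|=1.04347 >1
  x=-6.157: |R|=1.01715 >1
So |R|<1 on (-6.0000, 0).

left endpoint -6.0000.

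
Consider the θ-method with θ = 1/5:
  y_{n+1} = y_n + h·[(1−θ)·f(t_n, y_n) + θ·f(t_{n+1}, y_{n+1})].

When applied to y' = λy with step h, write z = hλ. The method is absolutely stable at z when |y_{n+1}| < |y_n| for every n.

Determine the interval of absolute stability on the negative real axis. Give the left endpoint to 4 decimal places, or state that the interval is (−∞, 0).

(-3.3333, 0).

With y'=λy (z=hλ):
  y_{n+1} = y_n + z·[4/5·y_n + 1/5·y_{n+1}] ⇒ (1 − 1/5z)y_{n+1} = (1 + 4/5z)y_n
  ⇒ R(z) = (1 + 4/5z)/(1 − 1/5z).

Need |R(x)|<1, x<0.
x=-1.18: |R|=0.0453
R=−1: 1+4/5x = −1+1/5x ⇒ -3/5x=2 ⇒ x=2/(-3/5)=-3.3333
Confirm numerically:
  x=-2.717: |R|=0.76040 <1
  x=-2.219: |R|=0.53692 <1
  x=-2.053: |R|=0.45541 <1
  x=-1.417: |R|=0.10410 <1
  x=-3.674: |R|=1.11782 >1
  x=-3.473: |R|=1.04945 >1
Interval (-3.3333, 0).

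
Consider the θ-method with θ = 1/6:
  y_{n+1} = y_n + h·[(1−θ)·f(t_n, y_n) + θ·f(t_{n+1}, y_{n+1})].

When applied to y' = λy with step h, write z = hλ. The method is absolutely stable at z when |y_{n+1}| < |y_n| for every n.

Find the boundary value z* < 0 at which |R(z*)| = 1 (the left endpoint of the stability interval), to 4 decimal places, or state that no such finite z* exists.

Set f=λy, z=hλ:
  y_{n+1} = y_n + z·[5/6·y_n + 1/6·y_{n+1}] ⇒ (1 − 1/6z)y_{n+1} = (1 + 5/6z)y_n
  Hence R(z) = (1 + 5/6z)/(1 − 1/6z).

Find x<0 with |R(x)|<1.
x=-0.47: |R|=0.5641
R=−1: 1+5/6x = −1+1/6x ⇒ -2/3x=2 ⇒ x=2/(-2/3)=-3.0000
Confirm numerically:
  x=-1.922: |R|=0.45569 <1
  x=-1.571: |R|=0.24501 <1
  x=-1.551: |R|=0.23242 <1
  x=-1.367: |R|=0.11334 <1
  x=-3.447: |R|=1.18927 >1
  x=-3.032: |R|=1.01417 >1
Interval (-3.0000, 0).

left endpoint -3.0000.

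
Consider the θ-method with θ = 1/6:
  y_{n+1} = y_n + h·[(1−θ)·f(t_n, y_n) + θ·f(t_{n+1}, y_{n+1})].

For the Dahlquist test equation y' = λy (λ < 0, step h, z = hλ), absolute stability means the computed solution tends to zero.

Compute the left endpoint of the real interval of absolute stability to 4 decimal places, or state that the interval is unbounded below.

left endpoint -3.0000.

Test eqn y'=λy, z=hλ:
  y_{n+1} = y_n + z·[5/6·y_n + 1/6·y_{n+1}] ⇒ (1 − 1/6z)y_{n+1} = (1 + 5/6z)y_n
  R(z) = (1 + 5/6z)/(1 − 1/6z).

Solve |R(x)|<1 on ℝ⁻.
x=-0.52: |R|=0.5215
R=−1: 1+5/6x = −1+1/6x ⇒ -2/3x=2 ⇒ x=2/(-2/3)=-3.0000
Confirm numerically:
  x=-2.677: |R|=0.85110 <1
  x=-2.418: |R|=0.72345 <1
  x=-1.558: |R|=0.23684 <1
  x=-1.347: |R|=0.10004 <1
  x=-3.503: |R|=1.21172 >1
  x=-3.275: |R|=1.11860 >1
  x=-3.021: |R|=1.00931 >1
Interval (-3.0000, 0).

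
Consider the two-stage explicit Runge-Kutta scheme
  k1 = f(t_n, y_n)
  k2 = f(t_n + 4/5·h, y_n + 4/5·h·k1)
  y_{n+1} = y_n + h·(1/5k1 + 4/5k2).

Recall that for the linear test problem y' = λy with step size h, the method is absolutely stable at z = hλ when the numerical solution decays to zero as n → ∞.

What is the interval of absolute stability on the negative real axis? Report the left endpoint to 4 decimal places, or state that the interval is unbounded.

(-1.5625, 0).

Test eqn y'=λy, z=hλ:
  k1=λy_n ⇒ h·k1=z·y_n;  k2=λ(1+4/5z)y_n ⇒ h·k2=z(1+4/5z)y_n
  y_{n+1}/y_n = 1 + 1/5z + 4/5z(1+4/5z) = 1 + z + 16/25z²
  so R(z) = 1 + z + 16/25z².

Find x<0 with |R(x)|<1.
x=-1.48: |R|=0.9219
R=1: x+16/25x²=0 ⇒ x=−25/16=-1.5625; min R=1−1/(4·16/25)=0.6094>−1
Confirm numerically:
  x=-1.267: |R|=0.76038 <1
  x=-0.896: |R|=0.61780 <1
  x=-0.763: |R|=0.60959 <1
  x=-0.681: |R|=0.61581 <1
  x=-1.938: |R|=1.46574 >1
  x=-1.740: |R|=1.19766 >1
  x=-1.637: |R|=1.07805 >1
So |R|<1 on (-1.5625, 0).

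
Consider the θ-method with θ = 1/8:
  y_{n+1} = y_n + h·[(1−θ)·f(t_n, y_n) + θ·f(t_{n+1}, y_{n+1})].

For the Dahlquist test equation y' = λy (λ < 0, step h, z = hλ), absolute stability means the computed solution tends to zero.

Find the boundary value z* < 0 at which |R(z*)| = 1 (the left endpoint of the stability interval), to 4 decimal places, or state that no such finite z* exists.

z* = -2.6667.

Set f=λy, z=hλ:
  y_{n+1} = y_n + z·[7/8·y_n + 1/8·y_{n+1}] ⇒ (1 − 1/8z)y_{n+1} = (1 + 7/8z)y_n
  so R(z) = (1 + 7/8z)/(1 − 1/8z).

Solve |R(x)|<1 on ℝ⁻.
x=-0.94: |R|=0.1588
R=−1: 1+7/8x = −1+1/8x ⇒ -3/4x=2 ⇒ x=2/(-3/4)=-2.6667
Confirm numerically:
  x=-2.629: |R|=0.97874 <1
  x=-2.261: |R|=0.76279 <1
  x=-1.772: |R|=0.45068 <1
  x=-3.249: |R|=1.31061 >1
  x=-3.151: |R|=1.26060 >1
  x=-3.078: |R|=1.22278 >1
Stable set (-2.6667, 0).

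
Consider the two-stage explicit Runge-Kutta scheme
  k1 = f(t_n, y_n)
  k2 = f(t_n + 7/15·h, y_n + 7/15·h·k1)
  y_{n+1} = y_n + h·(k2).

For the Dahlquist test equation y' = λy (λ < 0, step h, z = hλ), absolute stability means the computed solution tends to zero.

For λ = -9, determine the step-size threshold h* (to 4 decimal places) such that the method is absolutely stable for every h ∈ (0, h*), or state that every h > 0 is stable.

(-2.1429,0); λ=-9 ⇒ h* = (15/7)/9 = 0.2381.

On y'=λy, z=hλ:
  k1=λy_n ⇒ h·k1=z·y_n;  k2=λ(1+7/15z)y_n ⇒ h·k2=z(1+7/15z)y_n
  y_{n+1}/y_n = 1 + z(1+7/15z) = 1 + z + 7/15z²
  so R(z) = 1 + z + 7/15z².

Solve |R(x)|<1 on ℝ⁻.
x=-0.76: |R|=0.5095
R=1: x+7/15x²=0 ⇒ x=−15/7=-2.1429; min R=1−1/(4·7/15)=0.4643>−1
Confirm numerically:
  x=-2.014: |R|=0.87889 <1
  x=-1.869: |R|=0.76114 <1
  x=-1.106: |R|=0.46484 <1
  x=-2.356: |R|=1.23434 >1
  x=-2.173: |R|=1.03057 >1
Stable set (-2.1429, 0).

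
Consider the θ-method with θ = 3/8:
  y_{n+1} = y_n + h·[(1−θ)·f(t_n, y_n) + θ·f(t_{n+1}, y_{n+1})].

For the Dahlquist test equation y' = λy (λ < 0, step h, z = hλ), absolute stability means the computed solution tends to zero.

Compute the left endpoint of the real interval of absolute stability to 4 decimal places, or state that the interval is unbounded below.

left endpoint -8.0000.

Set f=λy, z=hλ:
  y_{n+1} = y_n + z·[5/8·y_n + 3/8·y_{n+1}] ⇒ (1 − 3/8z)y_{n+1} = (1 + 5/8z)y_n
  Hence R(z) = (1 + 5/8z)/(1 − 3/8z).

Solve |R(x)|<1 on ℝ⁻.
x=-0.51: |R|=0.5719
R=−1: 1+5/8x = −1+3/8x ⇒ -1/4x=2 ⇒ x=2/(-1/4)=-8.0000
Confirm numerically:
  x=-7.954: |R|=0.99711 <1
  x=-7.210: |R|=0.94668 <1
  x=-5.279: |R|=0.77170 <1
  x=-5.173: |R|=0.75960 <1
  x=-8.571: |R|=1.03387 >1
  x=-8.111: |R|=1.00687 >1
  x=-8.107: |R|=1.00662 >1
So |R|<1 on (-8.0000, 0).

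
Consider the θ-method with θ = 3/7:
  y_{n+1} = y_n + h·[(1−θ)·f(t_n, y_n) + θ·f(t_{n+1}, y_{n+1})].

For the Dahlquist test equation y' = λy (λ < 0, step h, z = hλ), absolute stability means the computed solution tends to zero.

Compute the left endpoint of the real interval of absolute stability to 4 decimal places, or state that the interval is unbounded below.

Test eqn y'=λy, z=hλ:
  y_{n+1} = y_n + z·[4/7·y_n + 3/7·y_{n+1}] ⇒ (1 − 3/7z)y_{n+1} = (1 + 4/7z)y_n
  Hence R(z) = (1 + 4/7z)/(1 − 3/7z).

Solve |R(x)|<1 on ℝ⁻.
x=-0.64: |R|=0.4978
R=−1: 1+4/7x = −1+3/7x ⇒ -1/7x=2 ⇒ x=2/(-1/7)=-14.0000
Confirm numerically:
  x=-11.381: |R|=0.93634 <1
  x=-8.724: |R|=0.84095 <1
  x=-6.704: |R|=0.73089 <1
  x=-14.285: |R|=1.00572 >1
  x=-14.136: |R|=1.00275 >1
So |R|<1 on (-14.0000, 0).

z* = -14.0000.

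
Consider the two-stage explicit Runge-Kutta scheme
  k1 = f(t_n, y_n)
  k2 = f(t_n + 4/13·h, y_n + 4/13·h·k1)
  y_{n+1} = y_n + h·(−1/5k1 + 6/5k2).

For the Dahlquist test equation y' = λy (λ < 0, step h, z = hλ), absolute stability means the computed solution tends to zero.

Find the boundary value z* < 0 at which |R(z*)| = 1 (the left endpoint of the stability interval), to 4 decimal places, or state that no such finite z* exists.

With y'=λy (z=hλ):
  k1=λy_n ⇒ h·k1=z·y_n;  k2=λ(1+4/13z)y_n ⇒ h·k2=z(1+4/13z)y_n
  y_{n+1}/y_n = 1 − 1/5z + 6/5z(1+4/13z) = 1 + z + 24/65z²
  ⇒ R(z) = 1 + z + 24/65z².

Need |R(x)|<1, x<0.
x=-1.36: |R|=0.3229
R=1: x+24/65x²=0 ⇒ x=−65/24=-2.7083; min R=1−1/(4·24/65)=0.3229>−1
Confirm numerically:
  x=-2.098: |R|=0.52721 <1
  x=-2.033: |R|=0.49306 <1
  x=-1.390: |R|=0.32339 <1
  x=-1.316: |R|=0.32345 <1
  x=-3.240: |R|=1.63604 >1
  x=-2.903: |R|=1.20866 >1
  x=-2.820: |R|=1.11627 >1
Interval (-2.7083, 0).

z* = -2.7083.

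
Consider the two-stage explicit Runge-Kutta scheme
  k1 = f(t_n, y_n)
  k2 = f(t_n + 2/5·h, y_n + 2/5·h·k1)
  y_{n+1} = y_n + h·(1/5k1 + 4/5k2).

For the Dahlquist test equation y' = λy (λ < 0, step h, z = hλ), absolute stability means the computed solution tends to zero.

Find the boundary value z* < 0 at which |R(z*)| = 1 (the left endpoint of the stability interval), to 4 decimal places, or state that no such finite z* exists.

left endpoint -3.1250.

On y'=λy, z=hλ:
  k1=λy_n ⇒ h·k1=z·y_n;  k2=λ(1+2/5z)y_n ⇒ h·k2=z(1+2/5z)y_n
  y_{n+1}/y_n = 1 + 1/5z + 4/5z(1+2/5z) = 1 + z + 8/25z²
  Hence R(z) = 1 + z + 8/25z².

Solve |R(x)|<1 on ℝ⁻.
x=-1.44: |R|=0.2236
R=1: x+8/25x²=0 ⇒ x=−25/8=-3.1250; min R=1−1/(4·8/25)=0.2188>−1
Confirm numerically:
  x=-2.185: |R|=0.34275 <1
  x=-2.131: |R|=0.32217 <1
  x=-1.776: |R|=0.23334 <1
  x=-1.620: |R|=0.21981 <1
  x=-3.709: |R|=1.69314 >1
  x=-3.626: |R|=1.58132 >1
  x=-3.246: |R|=1.12569 >1
So |R|<1 on (-3.1250, 0).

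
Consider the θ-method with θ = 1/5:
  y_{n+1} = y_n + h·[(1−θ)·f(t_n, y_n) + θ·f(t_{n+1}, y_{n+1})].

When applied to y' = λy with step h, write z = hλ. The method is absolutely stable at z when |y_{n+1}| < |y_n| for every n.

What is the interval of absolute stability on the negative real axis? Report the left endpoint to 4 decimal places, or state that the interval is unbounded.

(-3.3333, 0).

With y'=λy (z=hλ):
  y_{n+1} = y_n + z·[4/5·y_n + 1/5·y_{n+1}] ⇒ (1 − 1/5z)y_{n+1} = (1 + 4/5z)y_n
  Hence R(z) = (1 + 4/5z)/(1 − 1/5z).

Boundary: |R(x)|=1, x<0.
x=-0.34: |R|=0.6816
R=−1: 1+4/5x = −1+1/5x ⇒ -3/5x=2 ⇒ x=2/(-3/5)=-3.3333
Confirm numerically:
  x=-2.106: |R|=0.48185 <1
  x=-1.725: |R|=0.28253 <1
  x=-1.359: |R|=0.06856 <1
  x=-3.678: |R|=1.11915 >1
  x=-3.449: |R|=1.04107 >1
So |R|<1 on (-3.3333, 0).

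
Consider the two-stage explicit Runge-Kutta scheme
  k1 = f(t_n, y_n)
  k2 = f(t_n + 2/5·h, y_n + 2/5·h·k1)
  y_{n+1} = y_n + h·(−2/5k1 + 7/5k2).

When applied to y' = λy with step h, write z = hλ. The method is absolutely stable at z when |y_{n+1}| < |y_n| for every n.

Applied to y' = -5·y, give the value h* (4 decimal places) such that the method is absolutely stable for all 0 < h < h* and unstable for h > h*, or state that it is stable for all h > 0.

(-1.7857,0); λ=-5 ⇒ h* = (25/14)/5 = 0.3571.

Set f=λy, z=hλ:
  k1=λy_n ⇒ h·k1=z·y_n;  k2=λ(1+2/5z)y_n ⇒ h·k2=z(1+2/5z)y_n
  y_{n+1}/y_n = 1 − 2/5z + 7/5z(1+2/5z) = 1 + z + 14/25z²
  ⇒ R(z) = 1 + z + 14/25z².

Find x<0 with |R(x)|<1.
x=-0.85: |R|=0.5546
R=1: x+14/25x²=0 ⇒ x=−25/14=-1.7857; min R=1−1/(4·14/25)=0.5536>−1
Confirm numerically:
  x=-1.616: |R|=0.84642 <1
  x=-1.114: |R|=0.58096 <1
  x=-0.946: |R|=0.55515 <1
  x=-0.827: |R|=0.55600 <1
  x=-2.360: |R|=1.75898 >1
  x=-1.951: |R|=1.18058 >1
So |R|<1 on (-1.7857, 0).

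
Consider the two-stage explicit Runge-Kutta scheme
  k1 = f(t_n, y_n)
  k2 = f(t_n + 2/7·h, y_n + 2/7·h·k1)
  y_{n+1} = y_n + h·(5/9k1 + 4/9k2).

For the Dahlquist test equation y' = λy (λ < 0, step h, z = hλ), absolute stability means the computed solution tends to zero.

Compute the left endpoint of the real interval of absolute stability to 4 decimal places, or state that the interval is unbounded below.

z* = -7.8750.

On y'=λy, z=hλ:
  k1=λy_n ⇒ h·k1=z·y_n;  k2=λ(1+2/7z)y_n ⇒ h·k2=z(1+2/7z)y_n
  y_{n+1}/y_n = 1 + 5/9z + 4/9z(1+2/7z) = 1 + z + 8/63z²
  ⇒ R(z) = 1 + z + 8/63z².

Solve |R(x)|<1 on ℝ⁻.
x=-1.43: |R|=0.1703
R=1: x+8/63x²=0 ⇒ x=−63/8=-7.8750; min R=1−1/(4·8/63)=-0.9688>−1
Confirm numerically:
  x=-6.716: |R|=0.01158 <1
  x=-6.381: |R|=0.21057 <1
  x=-5.412: |R|=0.69267 <1
  x=-8.462: |R|=1.63075 >1
  x=-8.224: |R|=1.36447 >1
  x=-7.985: |R|=1.11154 >1
Interval (-7.8750, 0).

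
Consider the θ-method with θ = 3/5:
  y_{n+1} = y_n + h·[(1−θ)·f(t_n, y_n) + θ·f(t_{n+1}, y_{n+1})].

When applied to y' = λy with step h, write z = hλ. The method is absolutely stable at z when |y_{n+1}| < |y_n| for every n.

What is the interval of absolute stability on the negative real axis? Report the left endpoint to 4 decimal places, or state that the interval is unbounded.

Set f=λy, z=hλ:
  y_{n+1} = y_n + z·[2/5·y_n + 3/5·y_{n+1}] ⇒ (1 − 3/5z)y_{n+1} = (1 + 2/5z)y_n
  Hence R(z) = (1 + 2/5z)/(1 − 3/5z).

Solve |R(x)|<1 on ℝ⁻.
x=-1.53: |R|=0.2023
x=-2: |R|=0.0909
x=-10: |R|=0.4286
x=-100: |R|=0.6393
θ=3/5≥1/2 ⇒ |1+2/5x|<|1−3/5x| ∀x<0 ⇒ unbounded interval.

interval (−∞, 0).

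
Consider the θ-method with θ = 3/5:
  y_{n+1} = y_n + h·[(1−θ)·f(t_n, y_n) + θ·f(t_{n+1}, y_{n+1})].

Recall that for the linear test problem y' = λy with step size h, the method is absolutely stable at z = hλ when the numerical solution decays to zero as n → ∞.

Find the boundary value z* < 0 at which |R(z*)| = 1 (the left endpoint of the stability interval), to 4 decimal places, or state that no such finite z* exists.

unbounded; (−∞, 0).

With y'=λy (z=hλ):
  y_{n+1} = y_n + z·[2/5·y_n + 3/5·y_{n+1}] ⇒ (1 − 3/5z)y_{n+1} = (1 + 2/5z)y_n
  ⇒ R(z) = (1 + 2/5z)/(1 − 3/5z).

Need |R(x)|<1, x<0.
x=-0.45: |R|=0.6457
x=-2: |R|=0.0909
x=-10: |R|=0.4286
x=-100: |R|=0.6393
θ=3/5≥1/2 ⇒ |1+2/5x|<|1−3/5x| ∀x<0 ⇒ stable on all of ℝ⁻.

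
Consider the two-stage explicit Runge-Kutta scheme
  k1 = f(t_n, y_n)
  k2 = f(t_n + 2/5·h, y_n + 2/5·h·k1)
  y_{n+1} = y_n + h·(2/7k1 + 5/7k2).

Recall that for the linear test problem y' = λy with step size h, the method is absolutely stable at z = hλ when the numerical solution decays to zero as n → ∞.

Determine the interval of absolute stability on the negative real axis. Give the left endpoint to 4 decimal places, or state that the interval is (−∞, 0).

(-3.5000, 0).

With y'=λy (z=hλ):
  k1=λy_n ⇒ h·k1=z·y_n;  k2=λ(1+2/5z)y_n ⇒ h·k2=z(1+2/5z)y_n
  y_{n+1}/y_n = 1 + 2/7z + 5/7z(1+2/5z) = 1 + z + 2/7z²
  so R(z) = 1 + z + 2/7z².

Find x<0 with |R(x)|<1.
x=-1.5: |R|=0.1429
R=1: x+2/7x²=0 ⇒ x=−7/2=-3.5000; min R=1−1/(4·2/7)=0.1250>−1
Confirm numerically:
  x=-3.155: |R|=0.68901 <1
  x=-3.014: |R|=0.58148 <1
  x=-2.138: |R|=0.16801 <1
  x=-2.013: |R|=0.14476 <1
  x=-3.603: |R|=1.10603 >1
  x=-3.582: |R|=1.08392 >1
  x=-3.534: |R|=1.03433 >1
Stable set (-3.5000, 0).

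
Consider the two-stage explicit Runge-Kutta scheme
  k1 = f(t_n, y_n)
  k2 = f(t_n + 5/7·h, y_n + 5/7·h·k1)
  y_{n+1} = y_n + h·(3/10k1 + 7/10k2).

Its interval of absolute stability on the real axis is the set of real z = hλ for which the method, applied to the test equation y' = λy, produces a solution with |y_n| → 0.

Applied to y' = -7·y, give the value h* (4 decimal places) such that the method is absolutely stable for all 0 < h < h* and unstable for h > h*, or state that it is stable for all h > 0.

With y'=λy (z=hλ):
  k1=λy_n ⇒ h·k1=z·y_n;  k2=λ(1+5/7z)y_n ⇒ h·k2=z(1+5/7z)y_n
  y_{n+1}/y_n = 1 + 3/10z + 7/10z(1+5/7z) = 1 + z + 1/2z²
  ⇒ R(z) = 1 + z + 1/2z².

Need |R(x)|<1, x<0.
x=-1.41: |R|=0.5840
R=1: x+1/2x²=0 ⇒ x=−2=-2.0000; min R=1−1/(4·1/2)=0.5000>−1
Confirm numerically:
  x=-1.875: |R|=0.88281 <1
  x=-1.561: |R|=0.65736 <1
  x=-1.557: |R|=0.65512 <1
  x=-0.985: |R|=0.50011 <1
  x=-2.561: |R|=1.71836 >1
  x=-2.308: |R|=1.35543 >1
So |R|<1 on (-2.0000, 0).

(-2.0000,0); λ=-7 ⇒ h* = (2)/7 = 0.2857.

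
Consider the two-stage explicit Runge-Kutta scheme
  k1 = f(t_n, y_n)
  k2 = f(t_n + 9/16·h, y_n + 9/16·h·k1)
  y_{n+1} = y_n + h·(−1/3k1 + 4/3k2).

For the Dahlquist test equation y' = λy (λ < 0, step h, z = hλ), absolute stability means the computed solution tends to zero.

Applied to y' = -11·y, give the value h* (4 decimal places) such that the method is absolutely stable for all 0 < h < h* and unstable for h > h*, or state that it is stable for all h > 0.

(-1.3333,0); λ=-11 ⇒ h* = (4/3)/11 = 0.1212.

With y'=λy (z=hλ):
  k1=λy_n ⇒ h·k1=z·y_n;  k2=λ(1+9/16z)y_n ⇒ h·k2=z(1+9/16z)y_n
  y_{n+1}/y_n = 1 − 1/3z + 4/3z(1+9/16z) = 1 + z + 3/4z²
  ⇒ R(z) = 1 + z + 3/4z².

Boundary: |R(x)|=1, x<0.
x=-0.76: |R|=0.6732
R=1: x+3/4x²=0 ⇒ x=−4/3=-1.3333; min R=1−1/(4·3/4)=0.6667>−1
Confirm numerically:
  x=-1.229: |R|=0.90383 <1
  x=-0.941: |R|=0.72311 <1
  x=-0.685: |R|=0.66692 <1
  x=-1.591: |R|=1.30746 >1
  x=-1.570: |R|=1.27868 >1
Interval (-1.3333, 0).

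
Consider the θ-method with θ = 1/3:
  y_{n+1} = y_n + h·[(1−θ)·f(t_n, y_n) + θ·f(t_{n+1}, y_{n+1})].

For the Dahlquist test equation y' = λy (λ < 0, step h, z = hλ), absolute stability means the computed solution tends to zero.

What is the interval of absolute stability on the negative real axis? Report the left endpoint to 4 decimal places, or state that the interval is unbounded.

Set f=λy, z=hλ:
  y_{n+1} = y_n + z·[2/3·y_n + 1/3·y_{n+1}] ⇒ (1 − 1/3z)y_{n+1} = (1 + 2/3z)y_n
  so R(z) = (1 + 2/3z)/(1 − 1/3z).

Find x<0 with |R(x)|<1.
x=-0.67: |R|=0.4523
R=−1: 1+2/3x = −1+1/3x ⇒ -1/3x=2 ⇒ x=2/(-1/3)=-6.0000
Confirm numerically:
  x=-4.385: |R|=0.78131 <1
  x=-3.875: |R|=0.69091 <1
  x=-3.503: |R|=0.61602 <1
  x=-3.159: |R|=0.53872 <1
  x=-6.558: |R|=1.05838 >1
  x=-6.440: |R|=1.04661 >1
  x=-6.273: |R|=1.02944 >1
Interval (-6.0000, 0).

(-6.0000, 0).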